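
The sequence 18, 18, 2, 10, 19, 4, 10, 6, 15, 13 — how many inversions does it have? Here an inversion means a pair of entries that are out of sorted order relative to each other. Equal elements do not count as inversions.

Sweep left to right; for each value list the smaller values that follow it:
18: 7
18: 7
2: 0
10: 2
19: 5
4: 0
10: 1
6: 0
15: 1
13: 0
Sum: 7 + 7 + 0 + 2 + 5 + 0 + 1 + 0 + 1 + 0 = 23

There are 23 inversions.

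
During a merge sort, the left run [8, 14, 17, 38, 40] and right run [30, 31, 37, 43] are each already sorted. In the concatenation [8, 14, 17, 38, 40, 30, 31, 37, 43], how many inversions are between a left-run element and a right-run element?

6 split inversions

Count, for every r in R, how many entries of L exceed r:
r = 30: 38, 40 → 2
r = 31: 38, 40 → 2
r = 37: 38, 40 → 2
r = 43: none → 0
Cross-inversions: 2 + 2 + 2 + 0 = 6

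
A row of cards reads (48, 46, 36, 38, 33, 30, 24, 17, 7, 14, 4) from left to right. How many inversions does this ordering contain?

Sweep left to right; for each value list the smaller values that follow it:
48: 10
46: 9
36: 7
38: 7
33: 6
30: 5
24: 4
17: 3
7: 1
14: 1
4: 0
Sum: 10 + 9 + 7 + 7 + 6 + 5 + 4 + 3 + 1 + 1 + 0 = 53

Out-of-order pairs: 53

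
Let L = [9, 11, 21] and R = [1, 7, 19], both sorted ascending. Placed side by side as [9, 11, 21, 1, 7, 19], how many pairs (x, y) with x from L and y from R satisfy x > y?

For each element r of the right run, count left-run elements greater than r:
r = 1: 9, 11, 21 → 3
r = 7: 9, 11, 21 → 3
r = 19: 21 → 1
Cross-inversions: 3 + 3 + 1 = 7

7 split inversions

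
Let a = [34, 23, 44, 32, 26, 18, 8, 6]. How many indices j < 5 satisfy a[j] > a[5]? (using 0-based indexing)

The element at index 5 is 18.
Elements before it: 34, 23, 44, 32, 26
Those larger than 18: 34, 23, 44, 32, 26

5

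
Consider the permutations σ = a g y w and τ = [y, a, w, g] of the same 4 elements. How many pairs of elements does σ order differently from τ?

Assign each item its position (1..4) in the first ordering, then rewrite the second ordering as that position sequence:
positions: a→1, g→2, y→3, w→4
second ordering as positions: [3, 1, 4, 2]
Discordant pairs = inversions in this position sequence.
3: 1, 2 → 2
1: 0
4: 2 → 1
2: 0
Total: 2 + 0 + 1 + 0 = 3

There are 3 discordant pairs.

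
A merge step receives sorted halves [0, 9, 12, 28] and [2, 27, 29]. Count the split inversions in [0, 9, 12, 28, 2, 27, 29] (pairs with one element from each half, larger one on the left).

Take each right-half value and tally the left-half values above it:
r = 2: 9, 12, 28 → 3
r = 27: 28 → 1
r = 29: none → 0
Cross-inversions: 3 + 1 + 0 = 4

4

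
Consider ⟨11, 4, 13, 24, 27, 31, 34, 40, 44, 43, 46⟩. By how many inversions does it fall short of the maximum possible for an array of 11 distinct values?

53

Maximum inversions for 11 distinct elements is C(11, 2) = 11·10/2 = 55.
Current inversions — for each element, count later smaller elements:
11: 1
4: 0
13: 0
24: 0
27: 0
31: 0
34: 0
40: 0
44: 1
43: 0
46: 0
Current total: 1 + 0 + 0 + 0 + 0 + 0 + 0 + 0 + 1 + 0 + 0 = 2
Shortfall: 55 − 2 = 53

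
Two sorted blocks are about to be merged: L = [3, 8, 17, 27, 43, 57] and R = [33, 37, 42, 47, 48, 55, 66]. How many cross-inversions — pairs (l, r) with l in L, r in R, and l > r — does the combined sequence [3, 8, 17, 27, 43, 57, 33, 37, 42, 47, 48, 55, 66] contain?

9 split inversions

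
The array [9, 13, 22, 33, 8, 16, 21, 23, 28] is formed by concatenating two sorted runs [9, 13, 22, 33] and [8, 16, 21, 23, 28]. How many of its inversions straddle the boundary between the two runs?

Take each right-half value and tally the left-half values above it:
r = 8: 9, 13, 22, 33 → 4
r = 16: 22, 33 → 2
r = 21: 22, 33 → 2
r = 23: 33 → 1
r = 28: 33 → 1
Cross-inversions: 4 + 2 + 2 + 1 + 1 = 10

10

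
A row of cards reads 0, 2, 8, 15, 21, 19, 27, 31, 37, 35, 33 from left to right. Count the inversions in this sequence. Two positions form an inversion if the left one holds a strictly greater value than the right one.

For each element, count later entries that are smaller:
0: 0
2: 0
8: 0
15: 0
21: 1
19: 0
27: 0
31: 0
37: 2
35: 1
33: 0
Sum: 0 + 0 + 0 + 0 + 1 + 0 + 0 + 0 + 2 + 1 + 0 = 4

There are 4 out-of-order pairs.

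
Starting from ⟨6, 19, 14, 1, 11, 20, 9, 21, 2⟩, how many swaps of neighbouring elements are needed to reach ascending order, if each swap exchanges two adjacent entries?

17

Each adjacent swap fixes exactly one inversion, so the minimum swap count equals the number of inversions.
Count inversions — for each element, later elements that are smaller:
6: 1, 2 → 2
19: 14, 1, 11, 9, 2 → 5
14: 1, 11, 9, 2 → 4
1: none → 0
11: 9, 2 → 2
20: 9, 2 → 2
9: 2 → 1
21: 2 → 1
2: none → 0
Total inversions: 2 + 5 + 4 + 0 + 2 + 2 + 1 + 1 + 0 = 17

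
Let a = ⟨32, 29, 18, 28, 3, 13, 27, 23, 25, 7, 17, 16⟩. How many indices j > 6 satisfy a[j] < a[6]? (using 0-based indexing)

The element at index 6 is 27.
Elements after it: 23, 25, 7, 17, 16
Those smaller than 27: 23, 25, 7, 17, 16

5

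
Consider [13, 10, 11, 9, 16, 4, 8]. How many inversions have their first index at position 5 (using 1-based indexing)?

2 such elements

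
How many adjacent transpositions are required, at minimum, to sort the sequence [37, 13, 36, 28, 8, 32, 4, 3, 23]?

27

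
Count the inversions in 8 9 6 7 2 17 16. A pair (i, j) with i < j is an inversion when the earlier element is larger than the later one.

Inversion pairs (indices are 0-based):
(0,2): 8 > 6
(0,3): 8 > 7
(0,4): 8 > 2
(1,2): 9 > 6
(1,3): 9 > 7
(1,4): 9 > 2
(2,4): 6 > 2
(3,4): 7 > 2
(5,6): 17 > 16
That's 9 pairs.

9 out-of-order pairs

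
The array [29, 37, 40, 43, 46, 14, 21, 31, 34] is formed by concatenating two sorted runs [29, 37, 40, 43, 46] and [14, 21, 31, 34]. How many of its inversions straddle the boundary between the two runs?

For each element r of the right run, count left-run elements greater than r:
r = 14: 29, 37, 40, 43, 46 → 5
r = 21: 29, 37, 40, 43, 46 → 5
r = 31: 37, 40, 43, 46 → 4
r = 34: 37, 40, 43, 46 → 4
Cross-inversions: 5 + 5 + 4 + 4 = 18

18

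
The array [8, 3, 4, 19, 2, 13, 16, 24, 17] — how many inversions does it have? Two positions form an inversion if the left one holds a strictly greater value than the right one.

Out-of-order pairs: 10

Count, for each position, how many later elements it exceeds:
8 → 3, 4, 2 → 3
3 → 2 → 1
4 → 2 → 1
19 → 2, 13, 16, 17 → 4
2 → none → 0
13 → none → 0
16 → none → 0
24 → 17 → 1
17 → none → 0
Sum: 3 + 1 + 1 + 4 + 0 + 0 + 0 + 1 + 0 = 10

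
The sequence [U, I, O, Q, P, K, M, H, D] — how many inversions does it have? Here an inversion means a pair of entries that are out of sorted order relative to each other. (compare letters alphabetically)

28

Count, for each position, how many later elements it exceeds:
U → I, O, Q, P, K, M, H, D → 8
I → H, D → 2
O → K, M, H, D → 4
Q → P, K, M, H, D → 5
P → K, M, H, D → 4
K → H, D → 2
M → H, D → 2
H → D → 1
D → none → 0
Sum: 8 + 2 + 4 + 5 + 4 + 2 + 2 + 1 + 0 = 28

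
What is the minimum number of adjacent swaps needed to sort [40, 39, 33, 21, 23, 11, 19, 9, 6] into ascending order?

Adjacent swaps: 34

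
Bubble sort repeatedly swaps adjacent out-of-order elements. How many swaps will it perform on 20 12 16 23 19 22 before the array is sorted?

Each adjacent swap fixes exactly one inversion, so the minimum swap count equals the number of inversions.
Count inversions — for each element, later elements that are smaller:
20: 12, 16, 19 → 3
12: none → 0
16: none → 0
23: 19, 22 → 2
19: none → 0
22: none → 0
Total inversions: 3 + 0 + 0 + 2 + 0 + 0 = 5

5 adjacent swaps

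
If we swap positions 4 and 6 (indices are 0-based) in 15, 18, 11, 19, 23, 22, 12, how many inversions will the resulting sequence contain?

Positions 4 and 6 hold 23 and 12; after swapping, the array is [15, 18, 11, 19, 12, 22, 23].
Sweep left to right; for each value list the smaller values that follow it:
15 → 11, 12 → 2
18 → 11, 12 → 2
11 → none → 0
19 → 12 → 1
12 → none → 0
22 → none → 0
23 → none → 0
Sum: 2 + 2 + 0 + 1 + 0 + 0 + 0 = 5

5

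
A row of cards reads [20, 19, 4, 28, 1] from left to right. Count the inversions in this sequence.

There are 7 out-of-order pairs.

For each element, count later entries that are smaller:
20 → 19, 4, 1 → 3
19 → 4, 1 → 2
4 → 1 → 1
28 → 1 → 1
1 → none → 0
Sum: 3 + 2 + 1 + 1 + 0 = 7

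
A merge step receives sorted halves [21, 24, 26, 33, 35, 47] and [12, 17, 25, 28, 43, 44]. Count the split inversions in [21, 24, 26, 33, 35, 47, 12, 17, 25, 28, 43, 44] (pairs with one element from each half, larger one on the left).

21 split inversions

Count, for every r in R, how many entries of L exceed r:
r = 12: 21, 24, 26, 33, 35, 47 → 6
r = 17: 21, 24, 26, 33, 35, 47 → 6
r = 25: 26, 33, 35, 47 → 4
r = 28: 33, 35, 47 → 3
r = 43: 47 → 1
r = 44: 47 → 1
Cross-inversions: 6 + 6 + 4 + 3 + 1 + 1 = 21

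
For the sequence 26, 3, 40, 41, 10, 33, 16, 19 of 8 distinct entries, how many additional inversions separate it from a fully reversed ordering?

14

Maximum inversions for 8 distinct elements is C(8, 2) = 8·7/2 = 28.
Current inversions — for each element, count later smaller elements:
26: 4
3: 0
40: 4
41: 4
10: 0
33: 2
16: 0
19: 0
Current total: 4 + 0 + 4 + 4 + 0 + 2 + 0 + 0 = 14
Shortfall: 28 − 14 = 14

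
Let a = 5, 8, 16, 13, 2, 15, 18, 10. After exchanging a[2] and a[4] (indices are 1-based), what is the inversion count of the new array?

11

Positions 2 and 4 hold 8 and 13; after swapping, the array is [5, 13, 16, 8, 2, 15, 18, 10].
Element-by-element contributions:
5 → 2 → 1
13 → 8, 2, 10 → 3
16 → 8, 2, 15, 10 → 4
8 → 2 → 1
2 → none → 0
15 → 10 → 1
18 → 10 → 1
10 → none → 0
Sum: 1 + 3 + 4 + 1 + 0 + 1 + 1 + 0 = 11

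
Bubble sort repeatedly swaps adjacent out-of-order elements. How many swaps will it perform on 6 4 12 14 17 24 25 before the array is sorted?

Adjacent swaps: 1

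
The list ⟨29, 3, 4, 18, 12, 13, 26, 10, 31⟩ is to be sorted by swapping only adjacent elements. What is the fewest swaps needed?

13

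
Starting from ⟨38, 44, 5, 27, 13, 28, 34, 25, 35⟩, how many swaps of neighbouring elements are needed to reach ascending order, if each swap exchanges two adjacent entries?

Minimum adjacent swaps = number of inversions (each swap of adjacent out-of-order elements removes one inversion and no swap can remove more).
Count inversions — for each element, later elements that are smaller:
38: 5, 27, 13, 28, 34, 25, 35 → 7
44: 5, 27, 13, 28, 34, 25, 35 → 7
5: none → 0
27: 13, 25 → 2
13: none → 0
28: 25 → 1
34: 25 → 1
25: none → 0
35: none → 0
Total inversions: 7 + 7 + 0 + 2 + 0 + 1 + 1 + 0 + 0 = 18

18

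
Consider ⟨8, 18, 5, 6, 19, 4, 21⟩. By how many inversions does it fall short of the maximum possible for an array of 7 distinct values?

Maximum inversions for 7 distinct elements is C(7, 2) = 7·6/2 = 21.
Current inversions — for each element, count later smaller elements:
8: 3
18: 3
5: 1
6: 1
19: 1
4: 0
21: 0
Current total: 3 + 3 + 1 + 1 + 1 + 0 + 0 = 9
Shortfall: 21 − 9 = 12

12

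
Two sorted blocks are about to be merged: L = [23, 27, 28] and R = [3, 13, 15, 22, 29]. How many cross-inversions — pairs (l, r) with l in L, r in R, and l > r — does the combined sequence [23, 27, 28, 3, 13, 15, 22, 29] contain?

Split inversions: 12

Count, for every r in R, how many entries of L exceed r:
r = 3: 23, 27, 28 → 3
r = 13: 23, 27, 28 → 3
r = 15: 23, 27, 28 → 3
r = 22: 23, 27, 28 → 3
r = 29: none → 0
Cross-inversions: 3 + 3 + 3 + 3 + 0 = 12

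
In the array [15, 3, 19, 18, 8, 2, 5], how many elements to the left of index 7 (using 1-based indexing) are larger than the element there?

The element at index 7 is 5.
Elements before it: 15, 3, 19, 18, 8, 2
Those larger than 5: 15, 19, 18, 8

4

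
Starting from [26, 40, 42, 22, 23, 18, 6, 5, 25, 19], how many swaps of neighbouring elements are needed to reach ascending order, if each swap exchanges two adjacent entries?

Swaps: 33

The minimum number of adjacent swaps to sort an array equals its inversion count, since every such swap removes exactly one inversion.
Count inversions — for each element, later elements that are smaller:
26: 22, 23, 18, 6, 5, 25, 19 → 7
40: 22, 23, 18, 6, 5, 25, 19 → 7
42: 22, 23, 18, 6, 5, 25, 19 → 7
22: 18, 6, 5, 19 → 4
23: 18, 6, 5, 19 → 4
18: 6, 5 → 2
6: 5 → 1
5: none → 0
25: 19 → 1
19: none → 0
Total inversions: 7 + 7 + 7 + 4 + 4 + 2 + 1 + 0 + 1 + 0 = 33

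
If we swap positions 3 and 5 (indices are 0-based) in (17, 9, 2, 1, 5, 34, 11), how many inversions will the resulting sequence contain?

13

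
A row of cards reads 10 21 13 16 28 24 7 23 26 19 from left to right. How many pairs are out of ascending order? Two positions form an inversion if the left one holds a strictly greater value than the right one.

17 inversions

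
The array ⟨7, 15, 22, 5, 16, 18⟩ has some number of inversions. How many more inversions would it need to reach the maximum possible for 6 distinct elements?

Maximum inversions for 6 distinct elements is C(6, 2) = 6·5/2 = 15.
Current inversions — for each element, count later smaller elements:
7: 1
15: 1
22: 3
5: 0
16: 0
18: 0
Current total: 1 + 1 + 3 + 0 + 0 + 0 = 5
Shortfall: 15 − 5 = 10

10 inversions short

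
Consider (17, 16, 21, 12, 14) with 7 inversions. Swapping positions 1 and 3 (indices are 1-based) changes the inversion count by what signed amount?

+1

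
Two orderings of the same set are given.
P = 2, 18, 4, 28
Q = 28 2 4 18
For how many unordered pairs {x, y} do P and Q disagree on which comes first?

There are 4 disagreeing pairs.

Assign each item its position (1..4) in the first ordering, then rewrite the second ordering as that position sequence:
positions: 2→1, 18→2, 4→3, 28→4
second ordering as positions: [4, 1, 3, 2]
Discordant pairs = inversions in this position sequence.
4: 1, 3, 2 → 3
1: 0
3: 2 → 1
2: 0
Total: 3 + 0 + 1 + 0 = 4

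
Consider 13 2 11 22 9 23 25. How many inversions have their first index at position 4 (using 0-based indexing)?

The element at index 4 is 9.
Elements after it: 23, 25
None of them are smaller than 9.

0 such elements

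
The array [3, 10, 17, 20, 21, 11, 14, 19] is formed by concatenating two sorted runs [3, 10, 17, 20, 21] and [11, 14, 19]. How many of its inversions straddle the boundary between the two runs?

Count, for every r in R, how many entries of L exceed r:
r = 11: 17, 20, 21 → 3
r = 14: 17, 20, 21 → 3
r = 19: 20, 21 → 2
Cross-inversions: 3 + 3 + 2 = 8

8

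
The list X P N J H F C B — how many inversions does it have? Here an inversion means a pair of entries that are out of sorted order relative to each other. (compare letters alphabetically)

For each element, count later entries that are smaller:
X → P, N, J, H, F, C, B → 7
P → N, J, H, F, C, B → 6
N → J, H, F, C, B → 5
J → H, F, C, B → 4
H → F, C, B → 3
F → C, B → 2
C → B → 1
B → none → 0
Sum: 7 + 6 + 5 + 4 + 3 + 2 + 1 + 0 = 28

There are 28 inversions.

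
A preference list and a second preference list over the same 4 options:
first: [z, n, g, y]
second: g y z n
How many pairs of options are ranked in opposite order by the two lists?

4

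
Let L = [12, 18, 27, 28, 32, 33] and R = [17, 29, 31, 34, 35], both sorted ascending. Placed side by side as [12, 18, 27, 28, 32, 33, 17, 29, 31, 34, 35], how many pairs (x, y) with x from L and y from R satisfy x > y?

9

Count, for every r in R, how many entries of L exceed r:
r = 17: 18, 27, 28, 32, 33 → 5
r = 29: 32, 33 → 2
r = 31: 32, 33 → 2
r = 34: none → 0
r = 35: none → 0
Cross-inversions: 5 + 2 + 2 + 0 + 0 = 9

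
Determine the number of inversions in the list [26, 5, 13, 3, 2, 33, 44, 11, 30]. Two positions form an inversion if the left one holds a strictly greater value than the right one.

Sweep left to right; for each value list the smaller values that follow it:
26: 5
5: 2
13: 3
3: 1
2: 0
33: 2
44: 2
11: 0
30: 0
Sum: 5 + 2 + 3 + 1 + 0 + 2 + 2 + 0 + 0 = 15

15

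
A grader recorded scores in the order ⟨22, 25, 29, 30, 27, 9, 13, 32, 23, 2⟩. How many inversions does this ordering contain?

26

Count, for each position, how many later elements it exceeds:
22 → 9, 13, 2 → 3
25 → 9, 13, 23, 2 → 4
29 → 27, 9, 13, 23, 2 → 5
30 → 27, 9, 13, 23, 2 → 5
27 → 9, 13, 23, 2 → 4
9 → 2 → 1
13 → 2 → 1
32 → 23, 2 → 2
23 → 2 → 1
2 → none → 0
Sum: 3 + 4 + 5 + 5 + 4 + 1 + 1 + 2 + 1 + 0 = 26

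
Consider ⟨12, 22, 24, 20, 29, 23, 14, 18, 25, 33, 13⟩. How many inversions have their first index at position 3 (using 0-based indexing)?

3

The element at index 3 is 20.
Elements after it: 29, 23, 14, 18, 25, 33, 13
Those smaller than 20: 14, 18, 13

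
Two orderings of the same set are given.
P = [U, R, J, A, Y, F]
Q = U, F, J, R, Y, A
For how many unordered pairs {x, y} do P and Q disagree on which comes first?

Assign each item its position (1..6) in the first ordering, then rewrite the second ordering as that position sequence:
positions: U→1, R→2, J→3, A→4, Y→5, F→6
second ordering as positions: [1, 6, 3, 2, 5, 4]
Discordant pairs = inversions in this position sequence.
1: 0
6: 3, 2, 5, 4 → 4
3: 2 → 1
2: 0
5: 4 → 1
4: 0
Total: 0 + 4 + 1 + 0 + 1 + 0 = 6

6 disagreeing pairs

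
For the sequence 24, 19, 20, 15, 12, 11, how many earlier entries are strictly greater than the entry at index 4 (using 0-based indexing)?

The element at index 4 is 12.
Elements before it: 24, 19, 20, 15
Those larger than 12: 24, 19, 20, 15

4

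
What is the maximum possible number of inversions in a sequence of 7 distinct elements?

A reversed (strictly descending) arrangement makes every pair an inversion, giving C(7, 2) inversions.
C(7, 2) = 7·6/2 = 21

There are 21 inversions.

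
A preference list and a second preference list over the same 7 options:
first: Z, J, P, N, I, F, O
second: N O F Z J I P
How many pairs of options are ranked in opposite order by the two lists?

13

Assign each item its position (1..7) in the first ordering, then rewrite the second ordering as that position sequence:
positions: Z→1, J→2, P→3, N→4, I→5, F→6, O→7
second ordering as positions: [4, 7, 6, 1, 2, 5, 3]
Discordant pairs = inversions in this position sequence.
4: 1, 2, 3 → 3
7: 6, 1, 2, 5, 3 → 5
6: 1, 2, 5, 3 → 4
1: 0
2: 0
5: 3 → 1
3: 0
Total: 3 + 5 + 4 + 0 + 0 + 1 + 0 = 13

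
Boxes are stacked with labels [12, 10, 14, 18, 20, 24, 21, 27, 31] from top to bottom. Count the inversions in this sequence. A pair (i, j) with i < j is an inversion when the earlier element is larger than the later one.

2 out-of-order pairs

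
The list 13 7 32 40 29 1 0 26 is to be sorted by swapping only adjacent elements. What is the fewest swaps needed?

There are 17 adjacent swaps.

The minimum number of adjacent swaps to sort an array equals its inversion count, since every such swap removes exactly one inversion.
Count inversions — for each element, later elements that are smaller:
13: 7, 1, 0 → 3
7: 1, 0 → 2
32: 29, 1, 0, 26 → 4
40: 29, 1, 0, 26 → 4
29: 1, 0, 26 → 3
1: 0 → 1
0: none → 0
26: none → 0
Total inversions: 3 + 2 + 4 + 4 + 3 + 1 + 0 + 0 = 17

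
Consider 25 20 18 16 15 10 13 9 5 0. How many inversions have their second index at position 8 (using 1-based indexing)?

7 such elements

The element at index 8 is 9.
Elements before it: 25, 20, 18, 16, 15, 10, 13
Those larger than 9: 25, 20, 18, 16, 15, 10, 13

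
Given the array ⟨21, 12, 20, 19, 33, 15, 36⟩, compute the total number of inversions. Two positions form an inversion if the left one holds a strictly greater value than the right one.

Inversions: 8

Listing every pair i<j with a[i]>a[j] (using 1-based positions):
(1,2): 21 > 12
(1,3): 21 > 20
(1,4): 21 > 19
(1,6): 21 > 15
(3,4): 20 > 19
(3,6): 20 > 15
(4,6): 19 > 15
(5,6): 33 > 15
That's 8 pairs.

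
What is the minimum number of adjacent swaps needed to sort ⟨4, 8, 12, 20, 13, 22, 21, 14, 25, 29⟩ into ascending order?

There are 5 adjacent swaps.

The minimum number of adjacent swaps to sort an array equals its inversion count, since every such swap removes exactly one inversion.
Count inversions — for each element, later elements that are smaller:
4: none → 0
8: none → 0
12: none → 0
20: 13, 14 → 2
13: none → 0
22: 21, 14 → 2
21: 14 → 1
14: none → 0
25: none → 0
29: none → 0
Total inversions: 0 + 0 + 0 + 2 + 0 + 2 + 1 + 0 + 0 + 0 = 5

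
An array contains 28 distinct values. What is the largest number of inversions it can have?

A reversed (strictly descending) arrangement makes every pair an inversion, giving C(28, 2) inversions.
C(28, 2) = 28·27/2 = 378

378 inversions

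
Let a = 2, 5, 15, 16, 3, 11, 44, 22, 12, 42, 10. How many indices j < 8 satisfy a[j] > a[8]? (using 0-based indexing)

4

The element at index 8 is 12.
Elements before it: 2, 5, 15, 16, 3, 11, 44, 22
Those larger than 12: 15, 16, 44, 22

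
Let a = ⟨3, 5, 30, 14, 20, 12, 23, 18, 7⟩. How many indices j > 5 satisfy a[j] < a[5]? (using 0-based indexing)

1 such element

The element at index 5 is 12.
Elements after it: 23, 18, 7
Those smaller than 12: 7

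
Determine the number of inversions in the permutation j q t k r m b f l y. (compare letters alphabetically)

Element-by-element contributions:
j: 2
q: 5
t: 6
k: 2
r: 4
m: 3
b: 0
f: 0
l: 0
y: 0
Sum: 2 + 5 + 6 + 2 + 4 + 3 + 0 + 0 + 0 + 0 = 22

22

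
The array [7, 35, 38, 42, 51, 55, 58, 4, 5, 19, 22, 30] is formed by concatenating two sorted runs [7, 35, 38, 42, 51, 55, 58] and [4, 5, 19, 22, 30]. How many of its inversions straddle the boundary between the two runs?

Take each right-half value and tally the left-half values above it:
r = 4: 7, 35, 38, 42, 51, 55, 58 → 7
r = 5: 7, 35, 38, 42, 51, 55, 58 → 7
r = 19: 35, 38, 42, 51, 55, 58 → 6
r = 22: 35, 38, 42, 51, 55, 58 → 6
r = 30: 35, 38, 42, 51, 55, 58 → 6
Cross-inversions: 7 + 7 + 6 + 6 + 6 = 32

32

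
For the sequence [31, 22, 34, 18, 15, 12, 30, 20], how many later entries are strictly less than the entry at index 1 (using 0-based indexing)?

4

The element at index 1 is 22.
Elements after it: 34, 18, 15, 12, 30, 20
Those smaller than 22: 18, 15, 12, 20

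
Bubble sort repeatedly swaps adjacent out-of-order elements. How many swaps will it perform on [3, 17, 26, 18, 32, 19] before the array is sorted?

3

Minimum adjacent swaps = number of inversions (each swap of adjacent out-of-order elements removes one inversion and no swap can remove more).
Count inversions — for each element, later elements that are smaller:
3: none → 0
17: none → 0
26: 18, 19 → 2
18: none → 0
32: 19 → 1
19: none → 0
Total inversions: 0 + 0 + 2 + 0 + 1 + 0 = 3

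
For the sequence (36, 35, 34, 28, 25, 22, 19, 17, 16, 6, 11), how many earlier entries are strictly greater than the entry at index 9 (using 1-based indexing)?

The element at index 9 is 16.
Elements before it: 36, 35, 34, 28, 25, 22, 19, 17
Those larger than 16: 36, 35, 34, 28, 25, 22, 19, 17

8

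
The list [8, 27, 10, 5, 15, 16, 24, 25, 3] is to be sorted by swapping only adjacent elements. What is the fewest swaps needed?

16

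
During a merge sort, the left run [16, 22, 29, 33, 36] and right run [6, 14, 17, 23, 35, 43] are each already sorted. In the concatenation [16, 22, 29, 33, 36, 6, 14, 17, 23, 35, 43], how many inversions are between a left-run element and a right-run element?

18

Count, for every r in R, how many entries of L exceed r:
r = 6: 16, 22, 29, 33, 36 → 5
r = 14: 16, 22, 29, 33, 36 → 5
r = 17: 22, 29, 33, 36 → 4
r = 23: 29, 33, 36 → 3
r = 35: 36 → 1
r = 43: none → 0
Cross-inversions: 5 + 5 + 4 + 3 + 1 + 0 = 18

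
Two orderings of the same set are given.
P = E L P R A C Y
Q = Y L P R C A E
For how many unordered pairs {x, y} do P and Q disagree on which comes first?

12

Assign each item its position (1..7) in the first ordering, then rewrite the second ordering as that position sequence:
positions: E→1, L→2, P→3, R→4, A→5, C→6, Y→7
second ordering as positions: [7, 2, 3, 4, 6, 5, 1]
Discordant pairs = inversions in this position sequence.
7: 2, 3, 4, 6, 5, 1 → 6
2: 1 → 1
3: 1 → 1
4: 1 → 1
6: 5, 1 → 2
5: 1 → 1
1: 0
Total: 6 + 1 + 1 + 1 + 2 + 1 + 0 = 12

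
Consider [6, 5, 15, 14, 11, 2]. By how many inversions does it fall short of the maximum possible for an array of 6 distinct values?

6 inversions short

Maximum inversions for 6 distinct elements is C(6, 2) = 6·5/2 = 15.
Current inversions — for each element, count later smaller elements:
6: 2
5: 1
15: 3
14: 2
11: 1
2: 0
Current total: 2 + 1 + 3 + 2 + 1 + 0 = 9
Shortfall: 15 − 9 = 6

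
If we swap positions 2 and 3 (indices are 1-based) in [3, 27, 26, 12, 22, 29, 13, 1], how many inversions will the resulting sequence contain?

15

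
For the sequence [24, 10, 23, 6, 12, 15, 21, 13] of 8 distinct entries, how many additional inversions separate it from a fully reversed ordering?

Maximum inversions for 8 distinct elements is C(8, 2) = 8·7/2 = 28.
Current inversions — for each element, count later smaller elements:
24: 7
10: 1
23: 5
6: 0
12: 0
15: 1
21: 1
13: 0
Current total: 7 + 1 + 5 + 0 + 0 + 1 + 1 + 0 = 15
Shortfall: 28 − 15 = 13

13 inversions short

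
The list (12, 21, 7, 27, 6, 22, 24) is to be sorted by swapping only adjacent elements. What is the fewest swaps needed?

8

The minimum number of adjacent swaps to sort an array equals its inversion count, since every such swap removes exactly one inversion.
Count inversions — for each element, later elements that are smaller:
12: 7, 6 → 2
21: 7, 6 → 2
7: 6 → 1
27: 6, 22, 24 → 3
6: none → 0
22: none → 0
24: none → 0
Total inversions: 2 + 2 + 1 + 3 + 0 + 0 + 0 = 8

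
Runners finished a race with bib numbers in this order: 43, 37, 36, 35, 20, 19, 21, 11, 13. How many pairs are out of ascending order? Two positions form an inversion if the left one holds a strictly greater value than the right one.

For each element, count later entries that are smaller:
43 → 37, 36, 35, 20, 19, 21, 11, 13 → 8
37 → 36, 35, 20, 19, 21, 11, 13 → 7
36 → 35, 20, 19, 21, 11, 13 → 6
35 → 20, 19, 21, 11, 13 → 5
20 → 19, 11, 13 → 3
19 → 11, 13 → 2
21 → 11, 13 → 2
11 → none → 0
13 → none → 0
Sum: 8 + 7 + 6 + 5 + 3 + 2 + 2 + 0 + 0 = 33

33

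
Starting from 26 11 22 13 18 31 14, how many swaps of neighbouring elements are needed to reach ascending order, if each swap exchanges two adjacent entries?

Minimum adjacent swaps = number of inversions (each swap of adjacent out-of-order elements removes one inversion and no swap can remove more).
Count inversions — for each element, later elements that are smaller:
26: 11, 22, 13, 18, 14 → 5
11: none → 0
22: 13, 18, 14 → 3
13: none → 0
18: 14 → 1
31: 14 → 1
14: none → 0
Total inversions: 5 + 0 + 3 + 0 + 1 + 1 + 0 = 10

10 adjacent swaps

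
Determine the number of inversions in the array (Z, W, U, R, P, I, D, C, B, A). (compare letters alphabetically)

For each element, count later entries that are smaller:
Z → W, U, R, P, I, D, C, B, A → 9
W → U, R, P, I, D, C, B, A → 8
U → R, P, I, D, C, B, A → 7
R → P, I, D, C, B, A → 6
P → I, D, C, B, A → 5
I → D, C, B, A → 4
D → C, B, A → 3
C → B, A → 2
B → A → 1
A → none → 0
Sum: 9 + 8 + 7 + 6 + 5 + 4 + 3 + 2 + 1 + 0 = 45

45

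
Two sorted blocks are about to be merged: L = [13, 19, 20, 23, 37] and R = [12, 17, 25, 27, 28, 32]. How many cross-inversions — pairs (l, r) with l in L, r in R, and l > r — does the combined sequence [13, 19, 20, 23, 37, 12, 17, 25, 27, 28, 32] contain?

13 cross-inversions

Count, for every r in R, how many entries of L exceed r:
r = 12: 13, 19, 20, 23, 37 → 5
r = 17: 19, 20, 23, 37 → 4
r = 25: 37 → 1
r = 27: 37 → 1
r = 28: 37 → 1
r = 32: 37 → 1
Cross-inversions: 5 + 4 + 1 + 1 + 1 + 1 = 13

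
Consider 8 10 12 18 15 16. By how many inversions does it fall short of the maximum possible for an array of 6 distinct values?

Maximum inversions for 6 distinct elements is C(6, 2) = 6·5/2 = 15.
Current inversions — for each element, count later smaller elements:
8: 0
10: 0
12: 0
18: 2
15: 0
16: 0
Current total: 0 + 0 + 0 + 2 + 0 + 0 = 2
Shortfall: 15 − 2 = 13

13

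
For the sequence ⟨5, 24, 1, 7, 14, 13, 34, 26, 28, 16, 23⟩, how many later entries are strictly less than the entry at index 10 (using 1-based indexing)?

The element at index 10 is 16.
Elements after it: 23
None of them are smaller than 16.

0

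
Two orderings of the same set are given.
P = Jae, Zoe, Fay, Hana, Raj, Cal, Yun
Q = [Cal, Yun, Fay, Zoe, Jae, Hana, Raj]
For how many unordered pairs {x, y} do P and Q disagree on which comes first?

Assign each item its position (1..7) in the first ordering, then rewrite the second ordering as that position sequence:
positions: Jae→1, Zoe→2, Fay→3, Hana→4, Raj→5, Cal→6, Yun→7
second ordering as positions: [6, 7, 3, 2, 1, 4, 5]
Discordant pairs = inversions in this position sequence.
6: 3, 2, 1, 4, 5 → 5
7: 3, 2, 1, 4, 5 → 5
3: 2, 1 → 2
2: 1 → 1
1: 0
4: 0
5: 0
Total: 5 + 5 + 2 + 1 + 0 + 0 + 0 = 13

Disagreeing pairs: 13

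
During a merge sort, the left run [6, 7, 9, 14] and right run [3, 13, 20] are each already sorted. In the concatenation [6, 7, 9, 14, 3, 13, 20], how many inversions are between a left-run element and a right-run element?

Count, for every r in R, how many entries of L exceed r:
r = 3: 6, 7, 9, 14 → 4
r = 13: 14 → 1
r = 20: none → 0
Cross-inversions: 4 + 1 + 0 = 5

Split inversions: 5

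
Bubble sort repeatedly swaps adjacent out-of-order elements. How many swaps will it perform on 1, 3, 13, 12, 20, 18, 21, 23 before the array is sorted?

The minimum number of adjacent swaps to sort an array equals its inversion count, since every such swap removes exactly one inversion.
Count inversions — for each element, later elements that are smaller:
1: none → 0
3: none → 0
13: 12 → 1
12: none → 0
20: 18 → 1
18: none → 0
21: none → 0
23: none → 0
Total inversions: 0 + 0 + 1 + 0 + 1 + 0 + 0 + 0 = 2

2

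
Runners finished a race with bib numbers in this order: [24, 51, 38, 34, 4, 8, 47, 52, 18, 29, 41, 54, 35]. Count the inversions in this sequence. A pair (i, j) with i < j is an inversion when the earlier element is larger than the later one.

Count, for each position, how many later elements it exceeds:
24 → 4, 8, 18 → 3
51 → 38, 34, 4, 8, 47, 18, 29, 41, 35 → 9
38 → 34, 4, 8, 18, 29, 35 → 6
34 → 4, 8, 18, 29 → 4
4 → none → 0
8 → none → 0
47 → 18, 29, 41, 35 → 4
52 → 18, 29, 41, 35 → 4
18 → none → 0
29 → none → 0
41 → 35 → 1
54 → 35 → 1
35 → none → 0
Sum: 3 + 9 + 6 + 4 + 0 + 0 + 4 + 4 + 0 + 0 + 1 + 1 + 0 = 32

32 inversions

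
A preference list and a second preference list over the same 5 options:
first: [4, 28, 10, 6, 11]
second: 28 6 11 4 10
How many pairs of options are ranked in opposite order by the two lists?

5 pairs

Assign each item its position (1..5) in the first ordering, then rewrite the second ordering as that position sequence:
positions: 4→1, 28→2, 10→3, 6→4, 11→5
second ordering as positions: [2, 4, 5, 1, 3]
Discordant pairs = inversions in this position sequence.
2: 1 → 1
4: 1, 3 → 2
5: 1, 3 → 2
1: 0
3: 0
Total: 1 + 2 + 2 + 0 + 0 = 5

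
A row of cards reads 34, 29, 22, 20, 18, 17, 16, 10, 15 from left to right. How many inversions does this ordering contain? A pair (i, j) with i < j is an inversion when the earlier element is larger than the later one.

35 out-of-order pairs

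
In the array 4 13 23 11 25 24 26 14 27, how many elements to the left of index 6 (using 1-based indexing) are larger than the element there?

The element at index 6 is 24.
Elements before it: 4, 13, 23, 11, 25
Those larger than 24: 25

1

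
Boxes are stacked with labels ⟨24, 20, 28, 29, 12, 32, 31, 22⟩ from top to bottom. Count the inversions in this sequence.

For each element, count later entries that are smaller:
24: 3
20: 1
28: 2
29: 2
12: 0
32: 2
31: 1
22: 0
Sum: 3 + 1 + 2 + 2 + 0 + 2 + 1 + 0 = 11

11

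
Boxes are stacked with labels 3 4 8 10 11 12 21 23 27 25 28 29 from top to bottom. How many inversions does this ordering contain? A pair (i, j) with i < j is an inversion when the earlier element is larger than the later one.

1

Sweep left to right; for each value list the smaller values that follow it:
3: 0
4: 0
8: 0
10: 0
11: 0
12: 0
21: 0
23: 0
27: 1
25: 0
28: 0
29: 0
Sum: 0 + 0 + 0 + 0 + 0 + 0 + 0 + 0 + 1 + 0 + 0 + 0 = 1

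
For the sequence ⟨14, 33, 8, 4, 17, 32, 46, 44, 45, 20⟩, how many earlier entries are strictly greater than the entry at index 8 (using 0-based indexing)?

1 such element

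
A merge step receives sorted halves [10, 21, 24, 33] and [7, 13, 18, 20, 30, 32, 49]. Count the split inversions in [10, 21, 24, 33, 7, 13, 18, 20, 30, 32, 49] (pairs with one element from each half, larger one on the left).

Count, for every r in R, how many entries of L exceed r:
r = 7: 10, 21, 24, 33 → 4
r = 13: 21, 24, 33 → 3
r = 18: 21, 24, 33 → 3
r = 20: 21, 24, 33 → 3
r = 30: 33 → 1
r = 32: 33 → 1
r = 49: none → 0
Cross-inversions: 4 + 3 + 3 + 3 + 1 + 1 + 0 = 15

15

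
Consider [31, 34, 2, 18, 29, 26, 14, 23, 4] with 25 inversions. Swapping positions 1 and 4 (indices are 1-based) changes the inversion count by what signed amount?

Positions 1 and 4 hold 31 and 18; after swapping, the array is [18, 34, 2, 31, 29, 26, 14, 23, 4].
Sweep left to right; for each value list the smaller values that follow it:
18 → 2, 14, 4 → 3
34 → 2, 31, 29, 26, 14, 23, 4 → 7
2 → none → 0
31 → 29, 26, 14, 23, 4 → 5
29 → 26, 14, 23, 4 → 4
26 → 14, 23, 4 → 3
14 → 4 → 1
23 → 4 → 1
4 → none → 0
Sum: 3 + 7 + 0 + 5 + 4 + 3 + 1 + 1 + 0 = 24
Change: 24 − 25 = -1

-1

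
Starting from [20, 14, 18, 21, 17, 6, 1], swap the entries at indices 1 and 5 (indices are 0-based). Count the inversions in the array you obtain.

15

Positions 1 and 5 hold 14 and 6; after swapping, the array is [20, 6, 18, 21, 17, 14, 1].
Element-by-element contributions:
20: 5
6: 1
18: 3
21: 3
17: 2
14: 1
1: 0
Sum: 5 + 1 + 3 + 3 + 2 + 1 + 0 = 15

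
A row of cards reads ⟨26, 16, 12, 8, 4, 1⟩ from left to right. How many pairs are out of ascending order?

15

For each element, count later entries that are smaller:
26 → 16, 12, 8, 4, 1 → 5
16 → 12, 8, 4, 1 → 4
12 → 8, 4, 1 → 3
8 → 4, 1 → 2
4 → 1 → 1
1 → none → 0
Sum: 5 + 4 + 3 + 2 + 1 + 0 = 15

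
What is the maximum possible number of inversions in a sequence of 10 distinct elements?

The maximum occurs when the array is in strictly decreasing order: every one of the C(10, 2) pairs is inverted.
C(10, 2) = 10·9/2 = 45

Inversions: 45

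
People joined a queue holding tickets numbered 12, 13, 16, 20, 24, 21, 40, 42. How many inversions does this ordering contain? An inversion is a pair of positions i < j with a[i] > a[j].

For each element, count later entries that are smaller:
12: 0
13: 0
16: 0
20: 0
24: 1
21: 0
40: 0
42: 0
Sum: 0 + 0 + 0 + 0 + 1 + 0 + 0 + 0 = 1

1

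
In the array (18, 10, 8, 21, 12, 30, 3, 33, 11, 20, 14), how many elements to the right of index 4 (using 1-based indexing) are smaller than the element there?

5 such elements

The element at index 4 is 21.
Elements after it: 12, 30, 3, 33, 11, 20, 14
Those smaller than 21: 12, 3, 11, 20, 14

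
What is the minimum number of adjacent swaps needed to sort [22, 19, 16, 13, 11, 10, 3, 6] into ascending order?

27 adjacent swaps

Each adjacent swap fixes exactly one inversion, so the minimum swap count equals the number of inversions.
Count inversions — for each element, later elements that are smaller:
22: 19, 16, 13, 11, 10, 3, 6 → 7
19: 16, 13, 11, 10, 3, 6 → 6
16: 13, 11, 10, 3, 6 → 5
13: 11, 10, 3, 6 → 4
11: 10, 3, 6 → 3
10: 3, 6 → 2
3: none → 0
6: none → 0
Total inversions: 7 + 6 + 5 + 4 + 3 + 2 + 0 + 0 = 27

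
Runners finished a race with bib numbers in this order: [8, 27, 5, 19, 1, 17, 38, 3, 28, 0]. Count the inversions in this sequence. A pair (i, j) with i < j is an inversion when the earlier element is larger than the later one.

For each element, count later entries that are smaller:
8: 4
27: 6
5: 3
19: 4
1: 1
17: 2
38: 3
3: 1
28: 1
0: 0
Sum: 4 + 6 + 3 + 4 + 1 + 2 + 3 + 1 + 1 + 0 = 25

25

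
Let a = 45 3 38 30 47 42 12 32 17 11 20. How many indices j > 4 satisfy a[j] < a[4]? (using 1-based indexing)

The element at index 4 is 30.
Elements after it: 47, 42, 12, 32, 17, 11, 20
Those smaller than 30: 12, 17, 11, 20

4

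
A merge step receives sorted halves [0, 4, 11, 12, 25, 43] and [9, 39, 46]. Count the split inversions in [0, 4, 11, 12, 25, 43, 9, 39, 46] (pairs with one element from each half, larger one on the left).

Take each right-half value and tally the left-half values above it:
r = 9: 11, 12, 25, 43 → 4
r = 39: 43 → 1
r = 46: none → 0
Cross-inversions: 4 + 1 + 0 = 5

5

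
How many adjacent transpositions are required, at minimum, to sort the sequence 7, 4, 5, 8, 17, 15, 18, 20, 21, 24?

3 adjacent swaps

Minimum adjacent swaps = number of inversions (each swap of adjacent out-of-order elements removes one inversion and no swap can remove more).
Count inversions — for each element, later elements that are smaller:
7: 4, 5 → 2
4: none → 0
5: none → 0
8: none → 0
17: 15 → 1
15: none → 0
18: none → 0
20: none → 0
21: none → 0
24: none → 0
Total inversions: 2 + 0 + 0 + 0 + 1 + 0 + 0 + 0 + 0 + 0 = 3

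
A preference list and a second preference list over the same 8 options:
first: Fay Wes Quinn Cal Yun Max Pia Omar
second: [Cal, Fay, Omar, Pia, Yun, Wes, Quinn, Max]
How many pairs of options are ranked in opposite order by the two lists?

14

Assign each item its position (1..8) in the first ordering, then rewrite the second ordering as that position sequence:
positions: Fay→1, Wes→2, Quinn→3, Cal→4, Yun→5, Max→6, Pia→7, Omar→8
second ordering as positions: [4, 1, 8, 7, 5, 2, 3, 6]
Discordant pairs = inversions in this position sequence.
4: 1, 2, 3 → 3
1: 0
8: 7, 5, 2, 3, 6 → 5
7: 5, 2, 3, 6 → 4
5: 2, 3 → 2
2: 0
3: 0
6: 0
Total: 3 + 0 + 5 + 4 + 2 + 0 + 0 + 0 = 14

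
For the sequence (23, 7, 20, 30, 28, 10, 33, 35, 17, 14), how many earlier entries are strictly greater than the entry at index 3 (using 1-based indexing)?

The element at index 3 is 20.
Elements before it: 23, 7
Those larger than 20: 23

1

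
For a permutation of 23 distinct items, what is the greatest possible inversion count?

Inversions: 253

A reversed (strictly descending) arrangement makes every pair an inversion, giving C(23, 2) inversions.
C(23, 2) = 23·22/2 = 253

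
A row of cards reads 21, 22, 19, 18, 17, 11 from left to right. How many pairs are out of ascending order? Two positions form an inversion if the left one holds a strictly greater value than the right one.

Element-by-element contributions:
21: 4
22: 4
19: 3
18: 2
17: 1
11: 0
Sum: 4 + 4 + 3 + 2 + 1 + 0 = 14

Inversions: 14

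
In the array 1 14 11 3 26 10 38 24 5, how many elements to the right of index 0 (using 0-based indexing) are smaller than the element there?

0 such elements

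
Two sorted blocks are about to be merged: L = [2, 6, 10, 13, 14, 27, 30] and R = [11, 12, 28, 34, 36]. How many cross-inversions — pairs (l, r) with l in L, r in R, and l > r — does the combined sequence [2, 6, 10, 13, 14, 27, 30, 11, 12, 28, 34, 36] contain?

Count, for every r in R, how many entries of L exceed r:
r = 11: 13, 14, 27, 30 → 4
r = 12: 13, 14, 27, 30 → 4
r = 28: 30 → 1
r = 34: none → 0
r = 36: none → 0
Cross-inversions: 4 + 4 + 1 + 0 + 0 = 9

9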